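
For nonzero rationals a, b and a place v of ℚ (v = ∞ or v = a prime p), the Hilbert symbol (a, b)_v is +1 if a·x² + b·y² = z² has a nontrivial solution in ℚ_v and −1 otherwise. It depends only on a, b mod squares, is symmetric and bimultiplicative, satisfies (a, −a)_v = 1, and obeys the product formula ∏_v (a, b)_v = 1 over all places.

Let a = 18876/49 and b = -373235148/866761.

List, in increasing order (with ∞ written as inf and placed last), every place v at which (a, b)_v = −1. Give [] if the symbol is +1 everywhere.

[]

(a, b) ≡ (39, -3) mod (ℚ^×)²; places V = {2, 3, 7, 11, 13, 19, ∞}.
(a,b)_2: α=2, β=2; u≡7, v≡5 (mod 8); ε(u)ε(v)=1·0, αω(v)=2·1, βω(u)=2·0; sum ≡ 0  ⇒  +1.
(a,b)_3: α=1, u≡1; β=3, v≡2 (mod 3); (1|3)=+1, (2|3)=-1; sign (−1)^1·+1^3·-1^1 = +1.
(a,b)_11: α=2, u≡7; β=2, v≡2 (mod 11); (7|11)=-1, (2|11)=-1; sign (−1)^0·-1^2·-1^2 = +1.
(a,b)_13: α=1, u≡10; β=4, v≡3 (mod 13); (10|13)=+1, (3|13)=+1; sign (−1)^0·+1^4·+1^1 = +1.
(a,b)_7: α=-2, u≡4; β=-4, v≡2 (mod 7); (4|7)=+1, (2|7)=+1; sign (−1)^0·+1^-4·+1^-2 = +1.
(a,b)_19: α=0, u≡6; β=-2, v≡5 (mod 19); (6|19)=+1, (5|19)=+1; sign (−1)^0·+1^-2·+1^0 = +1.
(a,b)_∞: sgn(39)=+, sgn(-3)=−, so +1.
Every local symbol is +1, so the conic 39·x² + -3·y² = z² has ℚ_v-points for all v and hence a ℚ-point; (a, b / ℚ) ≅ M_2(ℚ).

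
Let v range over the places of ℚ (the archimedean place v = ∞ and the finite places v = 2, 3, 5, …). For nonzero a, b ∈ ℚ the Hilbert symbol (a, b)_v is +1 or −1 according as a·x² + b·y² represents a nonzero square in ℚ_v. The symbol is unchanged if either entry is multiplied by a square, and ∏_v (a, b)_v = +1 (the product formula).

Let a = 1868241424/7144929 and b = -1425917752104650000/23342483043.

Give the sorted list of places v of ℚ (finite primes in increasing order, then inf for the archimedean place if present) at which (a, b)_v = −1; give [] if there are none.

[7, 23, 37, 41]

Mod squares: a ≡ 6601, b ≡ -555. Check v ∈ {∞, 2, 3, 5, 7, 11, 19, 23, 37, 41}.
v=41: a=41^1·(≡7), b=41^2·(≡14) mod 41; (7|41)=-1, (14|41)=-1; (−1)^{1·2·20}·(-1)^2·(-1)^1 = -1.
v=∞: 6601 > 0 and -555 < 0  ⇒  (a,b)_∞ = +1.
v=2: v_2(a)=4, v_2(b)=4; units ≡ 1, 5 (mod 8); ε·ε+αω+βω = 0·0+4·1+4·0 ≡ 0  ⇒  (a,b)_2 = +1.
v=5: a=5^0·(≡1), b=5^5·(≡4) mod 5; (1|5)=+1, (4|5)=+1; (−1)^{0·5·2}·(+1)^5·(+1)^0 = +1.
v=7: a=7^3·(≡5), b=7^4·(≡5) mod 7; (5|7)=-1, (5|7)=-1; (−1)^{3·4·3}·(-1)^4·(-1)^3 = -1.
v=23: a=23^1·(≡15), b=23^2·(≡7) mod 23; (15|23)=-1, (7|23)=-1; (−1)^{1·2·11}·(-1)^2·(-1)^1 = -1.
v=3: a=3^-10·(≡1), b=3^-13·(≡1) mod 3; (1|3)=+1, (1|3)=+1; (−1)^{-10·-13·1}·(+1)^-13·(+1)^-10 = +1.
v=19: a=19^2·(≡18), b=19^2·(≡15) mod 19; (18|19)=-1, (15|19)=-1; (−1)^{2·2·9}·(-1)^2·(-1)^2 = +1.
v=11: a=11^-2·(≡5), b=11^-4·(≡7) mod 11; (5|11)=+1, (7|11)=-1; (−1)^{-2·-4·5}·(+1)^-4·(-1)^-2 = +1.
v=37: a=37^0·(≡13), b=37^1·(≡35) mod 37; (13|37)=-1, (35|37)=-1; (−1)^{0·1·18}·(-1)^1·(-1)^0 = -1.
Ram(6601, -555) = {7, 23, 37, 41}; no ℚ_7-point on the conic.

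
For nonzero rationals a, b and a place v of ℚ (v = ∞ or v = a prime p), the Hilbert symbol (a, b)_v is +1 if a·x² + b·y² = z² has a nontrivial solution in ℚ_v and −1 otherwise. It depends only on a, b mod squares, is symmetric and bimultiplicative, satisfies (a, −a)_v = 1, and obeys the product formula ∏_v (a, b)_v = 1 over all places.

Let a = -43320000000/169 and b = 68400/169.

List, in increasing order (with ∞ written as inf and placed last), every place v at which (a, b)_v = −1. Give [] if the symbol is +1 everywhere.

[2, 19]

Mod squares: a ≡ -30, b ≡ 19. Check v ∈ {∞, 2, 3, 5, 13, 19}.
v=∞: -30 < 0 and 19 > 0  ⇒  (a,b)_∞ = +1.
v=3: a=3^1·(≡2), b=3^2·(≡1) mod 3; (2|3)=-1, (1|3)=+1; (−1)^{1·2·1}·(-1)^2·(+1)^1 = +1.
v=13: a=13^-2·(≡9), b=13^-2·(≡7) mod 13; (9|13)=+1, (7|13)=-1; (−1)^{-2·-2·6}·(+1)^-2·(-1)^-2 = +1.
v=19: a=19^2·(≡14), b=19^1·(≡5) mod 19; (14|19)=-1, (5|19)=+1; (−1)^{2·1·9}·(-1)^1·(+1)^2 = -1.
v=5: a=5^7·(≡1), b=5^2·(≡4) mod 5; (1|5)=+1, (4|5)=+1; (−1)^{7·2·2}·(+1)^2·(+1)^7 = +1.
v=2: v_2(a)=9, v_2(b)=4; units ≡ 1, 3 (mod 8); ε·ε+αω+βω = 0·1+9·1+4·0 ≡ 1  ⇒  (a,b)_2 = -1.
Ram(-30, 19) = {2, 19}; no ℚ_2-point on the conic.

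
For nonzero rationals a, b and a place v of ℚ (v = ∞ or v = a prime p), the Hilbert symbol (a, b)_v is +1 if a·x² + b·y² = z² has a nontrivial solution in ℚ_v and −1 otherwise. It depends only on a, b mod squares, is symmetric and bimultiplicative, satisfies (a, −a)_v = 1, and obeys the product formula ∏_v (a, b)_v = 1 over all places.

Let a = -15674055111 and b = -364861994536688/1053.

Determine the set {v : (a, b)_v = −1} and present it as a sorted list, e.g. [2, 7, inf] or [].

Mod squares: a ≡ -1812239, b ≡ -2956811. Check v ∈ {∞, 2, 3, 11, 13, 17, 19, 23, 29, 31}.
v=29: a=29^1·(≡28), b=29^1·(≡16) mod 29; (28|29)=+1, (16|29)=+1; (−1)^{1·1·14}·(+1)^1·(+1)^1 = +1.
v=3: a=3^2·(≡1), b=3^-4·(≡1) mod 3; (1|3)=+1, (1|3)=+1; (−1)^{2·-4·1}·(+1)^-4·(+1)^2 = +1.
v=23: a=23^1·(≡5), b=23^1·(≡16) mod 23; (5|23)=-1, (16|23)=+1; (−1)^{1·1·11}·(-1)^1·(+1)^1 = +1.
v=13: a=13^1·(≡10), b=13^-1·(≡9) mod 13; (10|13)=+1, (9|13)=+1; (−1)^{1·-1·6}·(+1)^-1·(+1)^1 = +1.
v=2: v_2(a)=0, v_2(b)=4; units ≡ 1, 5 (mod 8); ε·ε+αω+βω = 0·0+0·1+4·0 ≡ 0  ⇒  (a,b)_2 = +1.
v=31: a=31^2·(≡3), b=31^3·(≡23) mod 31; (3|31)=-1, (23|31)=-1; (−1)^{2·3·15}·(-1)^3·(-1)^2 = -1.
v=∞: -1812239 < 0 and -2956811 < 0  ⇒  (a,b)_∞ = -1.
v=19: a=19^1·(≡15), b=19^2·(≡5) mod 19; (15|19)=-1, (5|19)=+1; (−1)^{1·2·9}·(-1)^2·(+1)^1 = +1.
v=11: a=11^1·(≡5), b=11^1·(≡10) mod 11; (5|11)=+1, (10|11)=-1; (−1)^{1·1·5}·(+1)^1·(-1)^1 = +1.
v=17: a=17^0·(≡3), b=17^2·(≡9) mod 17; (3|17)=-1, (9|17)=+1; (−1)^{0·2·8}·(-1)^2·(+1)^0 = +1.
|Ram(-1812239, -2956811)| = 2, even; anisotropic at {31, ∞}.

[31, inf]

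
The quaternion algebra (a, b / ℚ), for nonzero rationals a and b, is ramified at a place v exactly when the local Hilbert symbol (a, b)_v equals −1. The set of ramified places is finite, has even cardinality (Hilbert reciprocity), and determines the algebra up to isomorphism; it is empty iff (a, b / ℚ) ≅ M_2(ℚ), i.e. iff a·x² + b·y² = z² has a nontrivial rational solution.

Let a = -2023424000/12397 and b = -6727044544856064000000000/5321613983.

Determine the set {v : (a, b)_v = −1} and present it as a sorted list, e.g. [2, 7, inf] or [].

[17, 19, 23, inf]

Mod squares: a ≡ -312455, b ≡ -559130. Check v ∈ {∞, 2, 3, 5, 7, 11, 13, 17, 19, 23, 41, 53}.
v=23: a=23^-1·(≡8), b=23^-1·(≡6) mod 23; (8|23)=+1, (6|23)=+1; (−1)^{-1·-1·11}·(+1)^-1·(+1)^-1 = -1.
v=41: a=41^0·(≡14), b=41^-2·(≡38) mod 41; (14|41)=-1, (38|41)=-1; (−1)^{0·-2·20}·(-1)^-2·(-1)^0 = +1.
v=13: a=13^1·(≡8), b=13^1·(≡6) mod 13; (8|13)=-1, (6|13)=-1; (−1)^{1·1·6}·(-1)^1·(-1)^1 = +1.
v=17: a=17^0·(≡12), b=17^1·(≡6) mod 17; (12|17)=-1, (6|17)=-1; (−1)^{0·1·8}·(-1)^1·(-1)^0 = -1.
v=53: a=53^0·(≡14), b=53^-2·(≡8) mod 53; (14|53)=-1, (8|53)=-1; (−1)^{0·-2·26}·(-1)^-2·(-1)^0 = +1.
v=11: a=11^-1·(≡8), b=11^1·(≡1) mod 11; (8|11)=-1, (1|11)=+1; (−1)^{-1·1·5}·(-1)^1·(+1)^-1 = +1.
v=19: a=19^1·(≡5), b=19^4·(≡10) mod 19; (5|19)=+1, (10|19)=-1; (−1)^{1·4·9}·(+1)^4·(-1)^1 = -1.
v=2: v_2(a)=16, v_2(b)=27; units ≡ 1, 3 (mod 8); ε·ε+αω+βω = 0·1+16·1+27·0 ≡ 0  ⇒  (a,b)_2 = +1.
v=5: a=5^3·(≡4), b=5^9·(≡4) mod 5; (4|5)=+1, (4|5)=+1; (−1)^{3·9·2}·(+1)^9·(+1)^3 = +1.
v=3: a=3^0·(≡1), b=3^4·(≡1) mod 3; (1|3)=+1, (1|3)=+1; (−1)^{0·4·1}·(+1)^4·(+1)^0 = +1.
v=7: a=7^-2·(≡4), b=7^-2·(≡4) mod 7; (4|7)=+1, (4|7)=+1; (−1)^{-2·-2·3}·(+1)^-2·(+1)^-2 = +1.
v=∞: -312455 < 0 and -559130 < 0  ⇒  (a,b)_∞ = -1.
|Ram(-312455, -559130)| = 4, even; anisotropic at {17, 19, 23, ∞}.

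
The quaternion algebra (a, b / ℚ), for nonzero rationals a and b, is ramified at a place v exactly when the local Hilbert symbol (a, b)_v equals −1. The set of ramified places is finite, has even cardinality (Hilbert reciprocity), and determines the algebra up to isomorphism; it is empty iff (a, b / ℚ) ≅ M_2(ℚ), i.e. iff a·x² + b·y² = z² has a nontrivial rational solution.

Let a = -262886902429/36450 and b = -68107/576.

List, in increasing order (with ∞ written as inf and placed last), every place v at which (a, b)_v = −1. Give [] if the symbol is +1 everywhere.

Mod squares: a ≡ -2163242, b ≡ -403. Check v ∈ {∞, 2, 3, 5, 13, 17, 23, 29, 31, 37, 41}.
v=37: a=37^1·(≡32), b=37^0·(≡4) mod 37; (32|37)=-1, (4|37)=+1; (−1)^{1·0·18}·(-1)^0·(+1)^1 = +1.
v=31: a=31^1·(≡24), b=31^1·(≡14) mod 31; (24|31)=-1, (14|31)=+1; (−1)^{1·1·15}·(-1)^1·(+1)^1 = +1.
v=∞: -2163242 < 0 and -403 < 0  ⇒  (a,b)_∞ = -1.
v=23: a=23^1·(≡1), b=23^0·(≡19) mod 23; (1|23)=+1, (19|23)=-1; (−1)^{1·0·11}·(+1)^0·(-1)^1 = -1.
v=5: a=5^-2·(≡2), b=5^0·(≡3) mod 5; (2|5)=-1, (3|5)=-1; (−1)^{-2·0·2}·(-1)^0·(-1)^-2 = +1.
v=29: a=29^2·(≡7), b=29^0·(≡11) mod 29; (7|29)=+1, (11|29)=-1; (−1)^{2·0·14}·(+1)^0·(-1)^2 = +1.
v=17: a=17^2·(≡16), b=17^0·(≡11) mod 17; (16|17)=+1, (11|17)=-1; (−1)^{2·0·8}·(+1)^0·(-1)^2 = +1.
v=13: a=13^0·(≡4), b=13^3·(≡2) mod 13; (4|13)=+1, (2|13)=-1; (−1)^{0·3·6}·(+1)^3·(-1)^0 = +1.
v=2: v_2(a)=-1, v_2(b)=-6; units ≡ 3, 5 (mod 8); ε·ε+αω+βω = 1·0+-1·1+-6·1 ≡ 1  ⇒  (a,b)_2 = -1.
v=41: a=41^1·(≡23), b=41^0·(≡38) mod 41; (23|41)=+1, (38|41)=-1; (−1)^{1·0·20}·(+1)^0·(-1)^1 = -1.
v=3: a=3^-6·(≡1), b=3^-2·(≡2) mod 3; (1|3)=+1, (2|3)=-1; (−1)^{-6·-2·1}·(+1)^-2·(-1)^-6 = +1.
|Ram(-2163242, -403)| = 4, even; anisotropic at {2, 23, 41, ∞}.

[2, 23, 41, inf]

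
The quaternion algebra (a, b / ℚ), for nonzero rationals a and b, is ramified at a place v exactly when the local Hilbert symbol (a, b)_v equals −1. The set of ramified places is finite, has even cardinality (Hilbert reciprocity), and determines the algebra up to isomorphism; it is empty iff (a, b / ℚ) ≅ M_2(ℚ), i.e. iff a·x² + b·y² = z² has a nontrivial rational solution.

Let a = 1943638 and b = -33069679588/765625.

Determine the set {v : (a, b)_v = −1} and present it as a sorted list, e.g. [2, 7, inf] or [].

(a, b) ≡ (1943638, -15628393) mod (ℚ^×)²; places V = {2, 5, 7, 11, 19, 23, 29, 31, 37, 43, 47, ∞}.
(a,b)_37: α=0, u≡28; β=1, v≡1 (mod 37); (28|37)=+1, (1|37)=+1; sign (−1)^0·+1^1·+1^0 = +1.
(a,b)_7: α=0, u≡4; β=-2, v≡6 (mod 7); (4|7)=+1, (6|7)=-1; sign (−1)^0·+1^-2·-1^0 = +1.
(a,b)_2: α=1, β=2; u≡3, v≡7 (mod 8); ε(u)ε(v)=1·1, αω(v)=1·0, βω(u)=2·1; sum ≡ 1  ⇒  -1.
(a,b)_23: α=1, u≡4; β=2, v≡14 (mod 23); (4|23)=+1, (14|23)=-1; sign (−1)^0·+1^2·-1^1 = -1.
(a,b)_5: α=0, u≡3; β=-6, v≡3 (mod 5); (3|5)=-1, (3|5)=-1; sign (−1)^0·-1^-6·-1^0 = +1.
(a,b)_43: α=0, u≡38; β=1, v≡8 (mod 43); (38|43)=+1, (8|43)=-1; sign (−1)^0·+1^1·-1^0 = +1.
(a,b)_47: α=1, u≡41; β=1, v≡27 (mod 47); (41|47)=-1, (27|47)=+1; sign (−1)^1·-1^1·+1^1 = +1.
(a,b)_∞: sgn(1943638)=+, sgn(-15628393)=−, so +1.
(a,b)_19: α=0, u≡14; β=1, v≡7 (mod 19); (14|19)=-1, (7|19)=+1; sign (−1)^0·-1^1·+1^0 = -1.
(a,b)_11: α=0, u≡4; β=1, v≡7 (mod 11); (4|11)=+1, (7|11)=-1; sign (−1)^0·+1^1·-1^0 = +1.
(a,b)_31: α=1, u≡16; β=0, v≡4 (mod 31); (16|31)=+1, (4|31)=+1; sign (−1)^0·+1^0·+1^1 = +1.
(a,b)_29: α=1, u≡3; β=0, v≡21 (mod 29); (3|29)=-1, (21|29)=-1; sign (−1)^0·-1^0·-1^1 = -1.
Ram(1943638, -15628393) = {2, 19, 23, 29}; no ℚ_2-point on the conic.

[2, 19, 23, 29]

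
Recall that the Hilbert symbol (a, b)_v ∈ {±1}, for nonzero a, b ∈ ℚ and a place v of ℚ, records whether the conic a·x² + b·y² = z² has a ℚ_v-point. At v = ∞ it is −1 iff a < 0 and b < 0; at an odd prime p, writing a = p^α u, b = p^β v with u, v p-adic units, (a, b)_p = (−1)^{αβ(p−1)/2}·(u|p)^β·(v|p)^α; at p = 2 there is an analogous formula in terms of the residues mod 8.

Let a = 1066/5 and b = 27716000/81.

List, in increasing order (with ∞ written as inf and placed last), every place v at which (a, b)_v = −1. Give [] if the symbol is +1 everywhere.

[2, 5, 13, 41]

(a, b) ≡ (5330, 410) mod (ℚ^×)²; places V = {2, 3, 5, 13, 41, ∞}.
(a,b)_3: α=0, u≡2; β=-4, v≡2 (mod 3); (2|3)=-1, (2|3)=-1; sign (−1)^0·-1^-4·-1^0 = +1.
(a,b)_2: α=1, β=5; u≡1, v≡5 (mod 8); ε(u)ε(v)=0·0, αω(v)=1·1, βω(u)=5·0; sum ≡ 1  ⇒  -1.
(a,b)_41: α=1, u≡38; β=1, v≡8 (mod 41); (38|41)=-1, (8|41)=+1; sign (−1)^0·-1^1·+1^1 = -1.
(a,b)_∞: sgn(5330)=+, sgn(410)=+, so +1.
(a,b)_13: α=1, u≡6; β=2, v≡6 (mod 13); (6|13)=-1, (6|13)=-1; sign (−1)^0·-1^2·-1^1 = -1.
(a,b)_5: α=-1, u≡1; β=3, v≡3 (mod 5); (1|5)=+1, (3|5)=-1; sign (−1)^0·+1^3·-1^-1 = -1.
|Ram(5330, 410)| = 4, even; anisotropic at {2, 5, 13, 41}.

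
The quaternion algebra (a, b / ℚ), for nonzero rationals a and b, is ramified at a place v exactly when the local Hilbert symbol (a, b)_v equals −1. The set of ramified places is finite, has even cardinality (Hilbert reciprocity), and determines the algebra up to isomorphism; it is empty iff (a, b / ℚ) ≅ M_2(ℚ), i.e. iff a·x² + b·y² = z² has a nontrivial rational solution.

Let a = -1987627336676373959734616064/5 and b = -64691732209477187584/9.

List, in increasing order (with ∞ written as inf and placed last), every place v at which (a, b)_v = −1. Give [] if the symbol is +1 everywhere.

(a, b) ≡ (-78430, -2926) mod (ℚ^×)²; places V = {2, 3, 5, 7, 11, 19, 23, 31, ∞}.
(a,b)_∞: sgn(-78430)=−, sgn(-2926)=−, so -1.
(a,b)_3: α=4, u≡2; β=-2, v≡2 (mod 3); (2|3)=-1, (2|3)=-1; sign (−1)^0·-1^-2·-1^4 = +1.
(a,b)_19: α=4, u≡14; β=3, v≡17 (mod 19); (14|19)=-1, (17|19)=+1; sign (−1)^0·-1^3·+1^4 = -1.
(a,b)_2: α=13, β=11; u≡1, v≡1 (mod 8); ε(u)ε(v)=0·0, αω(v)=13·0, βω(u)=11·0; sum ≡ 0  ⇒  +1.
(a,b)_7: α=8, u≡3; β=7, v≡1 (mod 7); (3|7)=-1, (1|7)=+1; sign (−1)^0·-1^7·+1^8 = -1.
(a,b)_23: α=3, u≡11; β=2, v≡2 (mod 23); (11|23)=-1, (2|23)=+1; sign (−1)^0·-1^2·+1^3 = +1.
(a,b)_11: α=1, u≡4; β=1, v≡1 (mod 11); (4|11)=+1, (1|11)=+1; sign (−1)^1·+1^1·+1^1 = -1.
(a,b)_5: α=-1, u≡1; β=0, v≡4 (mod 5); (1|5)=+1, (4|5)=+1; sign (−1)^0·+1^0·+1^-1 = +1.
(a,b)_31: α=3, u≡6; β=2, v≡14 (mod 31); (6|31)=-1, (14|31)=+1; sign (−1)^0·-1^2·+1^3 = +1.
|Ram(-78430, -2926)| = 4, even; anisotropic at {7, 11, 19, ∞}.

[7, 11, 19, inf]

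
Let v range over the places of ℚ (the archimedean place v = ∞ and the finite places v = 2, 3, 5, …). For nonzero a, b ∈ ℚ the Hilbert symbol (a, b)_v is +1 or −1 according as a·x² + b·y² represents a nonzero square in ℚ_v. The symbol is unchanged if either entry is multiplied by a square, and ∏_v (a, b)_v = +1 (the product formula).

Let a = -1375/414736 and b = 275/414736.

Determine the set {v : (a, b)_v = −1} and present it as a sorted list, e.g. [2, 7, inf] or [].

Mod squares: a ≡ -55, b ≡ 11. Check v ∈ {∞, 2, 5, 7, 11, 23}.
v=5: a=5^3·(≡4), b=5^2·(≡1) mod 5; (4|5)=+1, (1|5)=+1; (−1)^{3·2·2}·(+1)^2·(+1)^3 = +1.
v=∞: -55 < 0 and 11 > 0  ⇒  (a,b)_∞ = +1.
v=11: a=11^1·(≡6), b=11^1·(≡1) mod 11; (6|11)=-1, (1|11)=+1; (−1)^{1·1·5}·(-1)^1·(+1)^1 = +1.
v=23: a=23^-2·(≡14), b=23^-2·(≡11) mod 23; (14|23)=-1, (11|23)=-1; (−1)^{-2·-2·11}·(-1)^-2·(-1)^-2 = +1.
v=7: a=7^-2·(≡4), b=7^-2·(≡2) mod 7; (4|7)=+1, (2|7)=+1; (−1)^{-2·-2·3}·(+1)^-2·(+1)^-2 = +1.
v=2: v_2(a)=-4, v_2(b)=-4; units ≡ 1, 3 (mod 8); ε·ε+αω+βω = 0·1+-4·1+-4·0 ≡ 0  ⇒  (a,b)_2 = +1.
Ram(a, b) = ∅: the form -55·x² + 11·y² − z² is isotropic over every ℚ_v, so by Hasse–Minkowski it is isotropic over ℚ.

[]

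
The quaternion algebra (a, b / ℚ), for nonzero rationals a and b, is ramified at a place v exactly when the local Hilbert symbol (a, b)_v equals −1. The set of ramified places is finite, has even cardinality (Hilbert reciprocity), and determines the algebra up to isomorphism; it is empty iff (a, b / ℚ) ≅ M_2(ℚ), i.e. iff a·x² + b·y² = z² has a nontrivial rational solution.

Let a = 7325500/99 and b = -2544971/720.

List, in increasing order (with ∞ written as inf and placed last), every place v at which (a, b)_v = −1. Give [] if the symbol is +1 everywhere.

[11, 23]

Mod squares: a ≡ 16445, b ≡ -55. Check v ∈ {∞, 2, 3, 5, 7, 11, 13, 23, 37}.
v=7: a=7^2·(≡1), b=7^0·(≡2) mod 7; (1|7)=+1, (2|7)=+1; (−1)^{2·0·3}·(+1)^0·(+1)^2 = +1.
v=37: a=37^0·(≡17), b=37^2·(≡6) mod 37; (17|37)=-1, (6|37)=-1; (−1)^{0·2·18}·(-1)^2·(-1)^0 = +1.
v=5: a=5^3·(≡1), b=5^-1·(≡1) mod 5; (1|5)=+1, (1|5)=+1; (−1)^{3·-1·2}·(+1)^-1·(+1)^3 = +1.
v=11: a=11^-1·(≡8), b=11^1·(≡7) mod 11; (8|11)=-1, (7|11)=-1; (−1)^{-1·1·5}·(-1)^1·(-1)^-1 = -1.
v=3: a=3^-2·(≡2), b=3^-2·(≡2) mod 3; (2|3)=-1, (2|3)=-1; (−1)^{-2·-2·1}·(-1)^-2·(-1)^-2 = +1.
v=2: v_2(a)=2, v_2(b)=-4; units ≡ 5, 1 (mod 8); ε·ε+αω+βω = 0·0+2·0+-4·1 ≡ 0  ⇒  (a,b)_2 = +1.
v=23: a=23^1·(≡6), b=23^0·(≡20) mod 23; (6|23)=+1, (20|23)=-1; (−1)^{1·0·11}·(+1)^0·(-1)^1 = -1.
v=13: a=13^1·(≡10), b=13^2·(≡12) mod 13; (10|13)=+1, (12|13)=+1; (−1)^{1·2·6}·(+1)^2·(+1)^1 = +1.
v=∞: 16445 > 0 and -55 < 0  ⇒  (a,b)_∞ = +1.
|Ram(16445, -55)| = 2, even; anisotropic at {11, 23}.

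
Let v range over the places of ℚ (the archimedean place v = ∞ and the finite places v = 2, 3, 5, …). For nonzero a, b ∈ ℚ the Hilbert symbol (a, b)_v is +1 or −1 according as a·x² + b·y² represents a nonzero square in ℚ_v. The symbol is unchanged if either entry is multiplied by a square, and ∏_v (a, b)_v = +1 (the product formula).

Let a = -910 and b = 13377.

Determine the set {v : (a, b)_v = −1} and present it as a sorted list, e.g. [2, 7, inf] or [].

Mod squares: a ≡ -910, b ≡ 273. Check v ∈ {∞, 2, 3, 5, 7, 13}.
v=13: a=13^1·(≡8), b=13^1·(≡2) mod 13; (8|13)=-1, (2|13)=-1; (−1)^{1·1·6}·(-1)^1·(-1)^1 = +1.
v=7: a=7^1·(≡3), b=7^3·(≡4) mod 7; (3|7)=-1, (4|7)=+1; (−1)^{1·3·3}·(-1)^3·(+1)^1 = +1.
v=∞: -910 < 0 and 273 > 0  ⇒  (a,b)_∞ = +1.
v=3: a=3^0·(≡2), b=3^1·(≡1) mod 3; (2|3)=-1, (1|3)=+1; (−1)^{0·1·1}·(-1)^1·(+1)^0 = -1.
v=5: a=5^1·(≡3), b=5^0·(≡2) mod 5; (3|5)=-1, (2|5)=-1; (−1)^{1·0·2}·(-1)^0·(-1)^1 = -1.
v=2: v_2(a)=1, v_2(b)=0; units ≡ 1, 1 (mod 8); ε·ε+αω+βω = 0·0+1·0+0·0 ≡ 0  ⇒  (a,b)_2 = +1.
(-910, 273 / ℚ) ramifies at {3, 5}: a division algebra.

[3, 5]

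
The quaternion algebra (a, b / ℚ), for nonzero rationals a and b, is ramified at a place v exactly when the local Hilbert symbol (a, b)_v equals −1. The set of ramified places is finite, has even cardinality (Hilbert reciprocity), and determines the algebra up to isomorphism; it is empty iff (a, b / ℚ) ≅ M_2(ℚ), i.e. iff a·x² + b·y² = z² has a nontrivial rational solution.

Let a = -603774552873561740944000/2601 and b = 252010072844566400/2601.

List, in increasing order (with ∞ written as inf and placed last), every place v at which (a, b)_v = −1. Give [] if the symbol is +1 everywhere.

(a, b) ≡ (-33541690, 14) mod (ℚ^×)²; places V = {2, 3, 5, 7, 13, 17, 29, 31, 41, ∞}.
(a,b)_2: α=7, β=7; u≡3, v≡7 (mod 8); ε(u)ε(v)=1·1, αω(v)=7·0, βω(u)=7·1; sum ≡ 0  ⇒  +1.
(a,b)_17: α=-2, u≡11; β=-2, v≡5 (mod 17); (11|17)=-1, (5|17)=-1; sign (−1)^0·-1^-2·-1^-2 = +1.
(a,b)_7: α=3, u≡3; β=3, v≡4 (mod 7); (3|7)=-1, (4|7)=+1; sign (−1)^1·-1^3·+1^3 = +1.
(a,b)_41: α=3, u≡29; β=2, v≡34 (mod 41); (29|41)=-1, (34|41)=-1; sign (−1)^0·-1^2·-1^3 = -1.
(a,b)_3: α=-2, u≡2; β=-2, v≡2 (mod 3); (2|3)=-1, (2|3)=-1; sign (−1)^0·-1^-2·-1^-2 = +1.
(a,b)_∞: sgn(-33541690)=−, sgn(14)=+, so +1.
(a,b)_5: α=3, u≡3; β=2, v≡1 (mod 5); (3|5)=-1, (1|5)=+1; sign (−1)^0·-1^2·+1^3 = +1.
(a,b)_13: α=3, u≡11; β=2, v≡4 (mod 13); (11|13)=-1, (4|13)=+1; sign (−1)^0·-1^2·+1^3 = +1.
(a,b)_29: α=3, u≡19; β=2, v≡8 (mod 29); (19|29)=-1, (8|29)=-1; sign (−1)^0·-1^2·-1^3 = -1.
(a,b)_31: α=3, u≡11; β=2, v≡10 (mod 31); (11|31)=-1, (10|31)=+1; sign (−1)^0·-1^2·+1^3 = +1.
(-33541690, 14 / ℚ) ramifies at {29, 41}: a division algebra.

[29, 41]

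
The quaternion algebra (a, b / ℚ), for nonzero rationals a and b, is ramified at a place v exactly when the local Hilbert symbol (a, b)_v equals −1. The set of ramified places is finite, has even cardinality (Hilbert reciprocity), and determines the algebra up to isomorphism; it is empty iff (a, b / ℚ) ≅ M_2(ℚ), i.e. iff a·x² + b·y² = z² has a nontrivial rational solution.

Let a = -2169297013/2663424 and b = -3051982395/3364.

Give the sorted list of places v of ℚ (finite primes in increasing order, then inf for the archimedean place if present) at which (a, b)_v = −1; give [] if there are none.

Mod squares: a ≡ -37, b ≡ -6355. Check v ∈ {∞, 2, 3, 5, 7, 11, 13, 17, 19, 29, 31, 37, 41}.
v=19: a=19^2·(≡4), b=19^0·(≡12) mod 19; (4|19)=+1, (12|19)=-1; (−1)^{2·0·9}·(+1)^0·(-1)^2 = +1.
v=11: a=11^0·(≡8), b=11^2·(≡3) mod 11; (8|11)=-1, (3|11)=+1; (−1)^{0·2·5}·(-1)^2·(+1)^0 = +1.
v=7: a=7^0·(≡5), b=7^2·(≡2) mod 7; (5|7)=-1, (2|7)=+1; (−1)^{0·2·3}·(-1)^2·(+1)^0 = +1.
v=17: a=17^-2·(≡3), b=17^0·(≡10) mod 17; (3|17)=-1, (10|17)=-1; (−1)^{-2·0·8}·(-1)^0·(-1)^-2 = +1.
v=29: a=29^0·(≡18), b=29^-2·(≡20) mod 29; (18|29)=-1, (20|29)=+1; (−1)^{0·-2·14}·(-1)^-2·(+1)^0 = +1.
v=∞: -37 < 0 and -6355 < 0  ⇒  (a,b)_∞ = -1.
v=13: a=13^2·(≡11), b=13^0·(≡11) mod 13; (11|13)=-1, (11|13)=-1; (−1)^{2·0·6}·(-1)^0·(-1)^2 = +1.
v=3: a=3^-2·(≡2), b=3^4·(≡2) mod 3; (2|3)=-1, (2|3)=-1; (−1)^{-2·4·1}·(-1)^4·(-1)^-2 = +1.
v=41: a=41^0·(≡37), b=41^1·(≡31) mod 41; (37|41)=+1, (31|41)=+1; (−1)^{0·1·20}·(+1)^1·(+1)^0 = +1.
v=31: a=31^2·(≡2), b=31^1·(≡21) mod 31; (2|31)=+1, (21|31)=-1; (−1)^{2·1·15}·(+1)^1·(-1)^2 = +1.
v=37: a=37^1·(≡9), b=37^0·(≡33) mod 37; (9|37)=+1, (33|37)=+1; (−1)^{1·0·18}·(+1)^0·(+1)^1 = +1.
v=2: v_2(a)=-10, v_2(b)=-2; units ≡ 3, 5 (mod 8); ε·ε+αω+βω = 1·0+-10·1+-2·1 ≡ 0  ⇒  (a,b)_2 = +1.
v=5: a=5^0·(≡3), b=5^1·(≡4) mod 5; (3|5)=-1, (4|5)=+1; (−1)^{0·1·2}·(-1)^1·(+1)^0 = -1.
|Ram(-37, -6355)| = 2, even; anisotropic at {5, ∞}.

[5, inf]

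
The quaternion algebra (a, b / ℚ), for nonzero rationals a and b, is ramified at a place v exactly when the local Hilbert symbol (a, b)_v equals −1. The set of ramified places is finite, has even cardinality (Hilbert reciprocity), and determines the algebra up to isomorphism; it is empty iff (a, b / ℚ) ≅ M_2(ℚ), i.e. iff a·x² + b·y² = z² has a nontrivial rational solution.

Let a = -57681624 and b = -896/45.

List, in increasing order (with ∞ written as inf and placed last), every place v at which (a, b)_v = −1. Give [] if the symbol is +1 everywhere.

[3, 11, 13, inf]

(a, b) ≡ (-6006, -70) mod (ℚ^×)²; places V = {2, 3, 5, 7, 11, 13, ∞}.
(a,b)_11: α=1, u≡4; β=0, v≡6 (mod 11); (4|11)=+1, (6|11)=-1; sign (−1)^0·+1^0·-1^1 = -1.
(a,b)_5: α=0, u≡1; β=-1, v≡1 (mod 5); (1|5)=+1, (1|5)=+1; sign (−1)^0·+1^-1·+1^0 = +1.
(a,b)_7: α=5, u≡5; β=1, v≡4 (mod 7); (5|7)=-1, (4|7)=+1; sign (−1)^1·-1^1·+1^5 = +1.
(a,b)_2: α=3, β=7; u≡5, v≡5 (mod 8); ε(u)ε(v)=0·0, αω(v)=3·1, βω(u)=7·1; sum ≡ 0  ⇒  +1.
(a,b)_13: α=1, u≡8; β=0, v≡11 (mod 13); (8|13)=-1, (11|13)=-1; sign (−1)^0·-1^0·-1^1 = -1.
(a,b)_∞: sgn(-6006)=−, sgn(-70)=−, so -1.
(a,b)_3: α=1, u≡2; β=-2, v≡2 (mod 3); (2|3)=-1, (2|3)=-1; sign (−1)^0·-1^-2·-1^1 = -1.
(-6006, -70 / ℚ) ramifies at {3, 11, 13, ∞}: a division algebra.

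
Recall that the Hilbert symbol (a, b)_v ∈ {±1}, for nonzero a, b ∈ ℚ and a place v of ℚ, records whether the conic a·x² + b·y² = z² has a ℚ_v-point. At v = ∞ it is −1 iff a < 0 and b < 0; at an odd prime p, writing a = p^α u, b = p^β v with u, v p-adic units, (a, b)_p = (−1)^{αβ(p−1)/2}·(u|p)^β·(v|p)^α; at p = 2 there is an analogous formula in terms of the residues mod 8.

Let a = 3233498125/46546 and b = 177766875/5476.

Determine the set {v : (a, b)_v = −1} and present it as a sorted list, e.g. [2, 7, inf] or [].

[2, 17]

Mod squares: a ≡ 8602, b ≡ 187. Check v ∈ {∞, 2, 3, 5, 11, 13, 17, 23, 37}.
v=17: a=17^-1·(≡1), b=17^1·(≡11) mod 17; (1|17)=+1, (11|17)=-1; (−1)^{-1·1·8}·(+1)^1·(-1)^-1 = -1.
v=13: a=13^2·(≡4), b=13^2·(≡2) mod 13; (4|13)=+1, (2|13)=-1; (−1)^{2·2·6}·(+1)^2·(-1)^2 = +1.
v=23: a=23^1·(≡16), b=23^0·(≡18) mod 23; (16|23)=+1, (18|23)=+1; (−1)^{1·0·11}·(+1)^0·(+1)^1 = +1.
v=2: v_2(a)=-1, v_2(b)=-2; units ≡ 5, 3 (mod 8); ε·ε+αω+βω = 0·1+-1·1+-2·1 ≡ 1  ⇒  (a,b)_2 = -1.
v=3: a=3^0·(≡1), b=3^2·(≡1) mod 3; (1|3)=+1, (1|3)=+1; (−1)^{0·2·1}·(+1)^2·(+1)^0 = +1.
v=∞: 8602 > 0 and 187 > 0  ⇒  (a,b)_∞ = +1.
v=5: a=5^4·(≡2), b=5^4·(≡2) mod 5; (2|5)=-1, (2|5)=-1; (−1)^{4·4·2}·(-1)^4·(-1)^4 = +1.
v=11: a=11^3·(≡5), b=11^1·(≡7) mod 11; (5|11)=+1, (7|11)=-1; (−1)^{3·1·5}·(+1)^1·(-1)^3 = +1.
v=37: a=37^-2·(≡22), b=37^-2·(≡29) mod 37; (22|37)=-1, (29|37)=-1; (−1)^{-2·-2·18}·(-1)^-2·(-1)^-2 = +1.
(8602, 187 / ℚ) ramifies at {2, 17}: a division algebra.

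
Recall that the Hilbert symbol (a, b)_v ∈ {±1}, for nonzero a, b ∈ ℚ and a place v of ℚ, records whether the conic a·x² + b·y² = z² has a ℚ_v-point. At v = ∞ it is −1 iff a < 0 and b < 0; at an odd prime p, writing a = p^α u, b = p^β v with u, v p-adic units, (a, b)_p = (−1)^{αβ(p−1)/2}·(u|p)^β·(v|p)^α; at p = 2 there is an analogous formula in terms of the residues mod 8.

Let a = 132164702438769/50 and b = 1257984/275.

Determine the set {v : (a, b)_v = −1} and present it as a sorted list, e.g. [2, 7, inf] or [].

(a, b) ≡ (2002, 6006) mod (ℚ^×)²; places V = {2, 3, 5, 7, 11, 13, ∞}.
(a,b)_3: α=2, u≡1; β=3, v≡1 (mod 3); (1|3)=+1, (1|3)=+1; sign (−1)^0·+1^3·+1^2 = +1.
(a,b)_11: α=7, u≡2; β=-1, v≡8 (mod 11); (2|11)=-1, (8|11)=-1; sign (−1)^1·-1^-1·-1^7 = -1.
(a,b)_∞: sgn(2002)=+, sgn(6006)=+, so +1.
(a,b)_7: α=3, u≡6; β=1, v≡4 (mod 7); (6|7)=-1, (4|7)=+1; sign (−1)^1·-1^1·+1^3 = +1.
(a,b)_2: α=-1, β=9; u≡1, v≡3 (mod 8); ε(u)ε(v)=0·1, αω(v)=-1·1, βω(u)=9·0; sum ≡ 1  ⇒  -1.
(a,b)_5: α=-2, u≡2; β=-2, v≡4 (mod 5); (2|5)=-1, (4|5)=+1; sign (−1)^0·-1^-2·+1^-2 = +1.
(a,b)_13: α=3, u≡7; β=1, v≡11 (mod 13); (7|13)=-1, (11|13)=-1; sign (−1)^0·-1^1·-1^3 = +1.
|Ram(2002, 6006)| = 2, even; anisotropic at {2, 11}.

[2, 11]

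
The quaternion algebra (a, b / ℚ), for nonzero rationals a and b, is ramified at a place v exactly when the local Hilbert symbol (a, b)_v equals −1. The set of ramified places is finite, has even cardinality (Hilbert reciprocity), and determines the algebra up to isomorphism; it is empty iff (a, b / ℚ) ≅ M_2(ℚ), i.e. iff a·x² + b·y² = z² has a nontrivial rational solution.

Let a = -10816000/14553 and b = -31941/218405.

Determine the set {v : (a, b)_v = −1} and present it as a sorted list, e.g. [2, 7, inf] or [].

(a, b) ≡ (-330, -105) mod (ℚ^×)²; places V = {2, 3, 5, 7, 11, 13, 19, ∞}.
(a,b)_∞: sgn(-330)=−, sgn(-105)=−, so -1.
(a,b)_3: α=-3, u≡1; β=3, v≡1 (mod 3); (1|3)=+1, (1|3)=+1; sign (−1)^1·+1^3·+1^-3 = -1.
(a,b)_5: α=3, u≡4; β=-1, v≡4 (mod 5); (4|5)=+1, (4|5)=+1; sign (−1)^0·+1^-1·+1^3 = +1.
(a,b)_19: α=0, u≡3; β=-2, v≡7 (mod 19); (3|19)=-1, (7|19)=+1; sign (−1)^0·-1^-2·+1^0 = +1.
(a,b)_2: α=9, β=0; u≡3, v≡7 (mod 8); ε(u)ε(v)=1·1, αω(v)=9·0, βω(u)=0·1; sum ≡ 1  ⇒  -1.
(a,b)_7: α=-2, u≡5; β=1, v≡3 (mod 7); (5|7)=-1, (3|7)=-1; sign (−1)^0·-1^1·-1^-2 = -1.
(a,b)_11: α=-1, u≡1; β=-2, v≡3 (mod 11); (1|11)=+1, (3|11)=+1; sign (−1)^0·+1^-2·+1^-1 = +1.
(a,b)_13: α=2, u≡2; β=2, v≡9 (mod 13); (2|13)=-1, (9|13)=+1; sign (−1)^0·-1^2·+1^2 = +1.
(-330, -105 / ℚ) ramifies at {2, 3, 7, ∞}: a division algebra.

[2, 3, 7, inf]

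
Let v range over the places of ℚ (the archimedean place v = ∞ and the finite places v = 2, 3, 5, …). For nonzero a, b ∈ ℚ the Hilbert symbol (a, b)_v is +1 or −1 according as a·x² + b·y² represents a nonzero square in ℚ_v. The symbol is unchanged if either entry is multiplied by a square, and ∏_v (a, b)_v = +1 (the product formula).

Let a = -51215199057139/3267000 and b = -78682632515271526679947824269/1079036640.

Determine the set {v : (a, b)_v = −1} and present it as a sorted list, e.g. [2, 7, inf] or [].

[3, 5, 11, 13, 19, inf]

(a, b) ≡ (-570, -24310) mod (ℚ^×)²; places V = {2, 3, 5, 7, 11, 13, 17, 19, 23, 29, ∞}.
(a,b)_23: α=2, u≡19; β=4, v≡2 (mod 23); (19|23)=-1, (2|23)=+1; sign (−1)^0·-1^4·+1^2 = +1.
(a,b)_11: α=-2, u≡8; β=-1, v≡9 (mod 11); (8|11)=-1, (9|11)=+1; sign (−1)^0·-1^-1·+1^-2 = -1.
(a,b)_17: α=4, u≡2; β=9, v≡13 (mod 17); (2|17)=+1, (13|17)=+1; sign (−1)^0·+1^9·+1^4 = +1.
(a,b)_3: α=-3, u≡2; β=-6, v≡2 (mod 3); (2|3)=-1, (2|3)=-1; sign (−1)^0·-1^-6·-1^-3 = -1.
(a,b)_7: α=0, u≡1; β=2, v≡1 (mod 7); (1|7)=+1, (1|7)=+1; sign (−1)^0·+1^2·+1^0 = +1.
(a,b)_5: α=-3, u≡1; β=-1, v≡2 (mod 5); (1|5)=+1, (2|5)=-1; sign (−1)^0·+1^-1·-1^-3 = -1.
(a,b)_∞: sgn(-570)=−, sgn(-24310)=−, so -1.
(a,b)_29: α=0, u≡18; β=-2, v≡27 (mod 29); (18|29)=-1, (27|29)=-1; sign (−1)^0·-1^-2·-1^0 = +1.
(a,b)_13: α=2, u≡6; β=5, v≡6 (mod 13); (6|13)=-1, (6|13)=-1; sign (−1)^0·-1^5·-1^2 = -1.
(a,b)_19: α=3, u≡8; β=4, v≡10 (mod 19); (8|19)=-1, (10|19)=-1; sign (−1)^0·-1^4·-1^3 = -1.
(a,b)_2: α=-3, β=-5; u≡3, v≡5 (mod 8); ε(u)ε(v)=1·0, αω(v)=-3·1, βω(u)=-5·1; sum ≡ 0  ⇒  +1.
(-570, -24310 / ℚ) ramifies at {3, 5, 11, 13, 19, ∞}: a division algebra.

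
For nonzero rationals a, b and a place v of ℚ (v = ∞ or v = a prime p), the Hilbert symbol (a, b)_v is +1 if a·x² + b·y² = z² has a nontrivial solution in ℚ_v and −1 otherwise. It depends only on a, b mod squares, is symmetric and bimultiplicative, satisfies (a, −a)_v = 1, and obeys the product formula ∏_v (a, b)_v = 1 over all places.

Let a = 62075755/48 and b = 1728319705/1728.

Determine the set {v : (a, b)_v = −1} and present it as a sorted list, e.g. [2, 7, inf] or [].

Mod squares: a ≡ 1785, b ≡ 33915. Check v ∈ {∞, 2, 3, 5, 7, 17, 19, 23}.
v=23: a=23^0·(≡10), b=23^2·(≡6) mod 23; (10|23)=-1, (6|23)=+1; (−1)^{0·2·11}·(-1)^2·(+1)^0 = +1.
v=19: a=19^2·(≡10), b=19^1·(≡15) mod 19; (10|19)=-1, (15|19)=-1; (−1)^{2·1·9}·(-1)^1·(-1)^2 = -1.
v=5: a=5^1·(≡2), b=5^1·(≡2) mod 5; (2|5)=-1, (2|5)=-1; (−1)^{1·1·2}·(-1)^1·(-1)^1 = +1.
v=7: a=7^1·(≡6), b=7^1·(≡2) mod 7; (6|7)=-1, (2|7)=+1; (−1)^{1·1·3}·(-1)^1·(+1)^1 = +1.
v=3: a=3^-1·(≡1), b=3^-3·(≡1) mod 3; (1|3)=+1, (1|3)=+1; (−1)^{-1·-3·1}·(+1)^-3·(+1)^-1 = -1.
v=∞: 1785 > 0 and 33915 > 0  ⇒  (a,b)_∞ = +1.
v=2: v_2(a)=-4, v_2(b)=-6; units ≡ 1, 3 (mod 8); ε·ε+αω+βω = 0·1+-4·1+-6·0 ≡ 0  ⇒  (a,b)_2 = +1.
v=17: a=17^3·(≡10), b=17^3·(≡5) mod 17; (10|17)=-1, (5|17)=-1; (−1)^{3·3·8}·(-1)^3·(-1)^3 = +1.
(1785, 33915 / ℚ) ramifies at {3, 19}: a division algebra.

[3, 19]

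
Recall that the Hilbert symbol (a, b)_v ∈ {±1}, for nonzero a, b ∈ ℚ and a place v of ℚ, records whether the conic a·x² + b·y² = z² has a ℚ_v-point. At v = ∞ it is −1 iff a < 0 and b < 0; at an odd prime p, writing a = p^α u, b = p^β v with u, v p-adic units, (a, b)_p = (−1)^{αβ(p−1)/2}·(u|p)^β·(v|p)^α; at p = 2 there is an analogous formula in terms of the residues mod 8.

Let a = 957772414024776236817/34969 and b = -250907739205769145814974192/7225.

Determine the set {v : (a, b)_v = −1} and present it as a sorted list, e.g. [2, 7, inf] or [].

(a, b) ≡ (1073, -7747651223) mod (ℚ^×)²; places V = {2, 3, 5, 7, 11, 13, 17, 19, 23, 29, 31, 37, 41, ∞}.
(a,b)_41: α=2, u≡35; β=3, v≡30 (mod 41); (35|41)=-1, (30|41)=-1; sign (−1)^0·-1^3·-1^2 = -1.
(a,b)_31: α=2, u≡25; β=3, v≡26 (mod 31); (25|31)=+1, (26|31)=-1; sign (−1)^0·+1^3·-1^2 = +1.
(a,b)_19: α=2, u≡16; β=3, v≡7 (mod 19); (16|19)=+1, (7|19)=+1; sign (−1)^0·+1^3·+1^2 = +1.
(a,b)_11: α=-2, u≡6; β=0, v≡8 (mod 11); (6|11)=-1, (8|11)=-1; sign (−1)^0·-1^0·-1^-2 = +1.
(a,b)_13: α=0, u≡5; β=1, v≡10 (mod 13); (5|13)=-1, (10|13)=+1; sign (−1)^0·-1^1·+1^0 = -1.
(a,b)_∞: sgn(1073)=+, sgn(-7747651223)=−, so +1.
(a,b)_2: α=0, β=4; u≡1, v≡1 (mod 8); ε(u)ε(v)=0·0, αω(v)=0·0, βω(u)=4·0; sum ≡ 0  ⇒  +1.
(a,b)_17: α=-2, u≡9; β=-2, v≡10 (mod 17); (9|17)=+1, (10|17)=-1; sign (−1)^0·+1^-2·-1^-2 = +1.
(a,b)_7: α=2, u≡1; β=0, v≡6 (mod 7); (1|7)=+1, (6|7)=-1; sign (−1)^0·+1^0·-1^2 = +1.
(a,b)_29: α=1, u≡8; β=1, v≡23 (mod 29); (8|29)=-1, (23|29)=+1; sign (−1)^0·-1^1·+1^1 = -1.
(a,b)_23: α=2, u≡17; β=3, v≡7 (mod 23); (17|23)=-1, (7|23)=-1; sign (−1)^0·-1^3·-1^2 = -1.
(a,b)_3: α=10, u≡2; β=8, v≡1 (mod 3); (2|3)=-1, (1|3)=+1; sign (−1)^0·-1^8·+1^10 = +1.
(a,b)_37: α=1, u≡14; β=1, v≡20 (mod 37); (14|37)=-1, (20|37)=-1; sign (−1)^0·-1^1·-1^1 = +1.
(a,b)_5: α=0, u≡3; β=-2, v≡2 (mod 5); (3|5)=-1, (2|5)=-1; sign (−1)^0·-1^-2·-1^0 = +1.
|Ram(1073, -7747651223)| = 4, even; anisotropic at {13, 23, 29, 41}.

[13, 23, 29, 41]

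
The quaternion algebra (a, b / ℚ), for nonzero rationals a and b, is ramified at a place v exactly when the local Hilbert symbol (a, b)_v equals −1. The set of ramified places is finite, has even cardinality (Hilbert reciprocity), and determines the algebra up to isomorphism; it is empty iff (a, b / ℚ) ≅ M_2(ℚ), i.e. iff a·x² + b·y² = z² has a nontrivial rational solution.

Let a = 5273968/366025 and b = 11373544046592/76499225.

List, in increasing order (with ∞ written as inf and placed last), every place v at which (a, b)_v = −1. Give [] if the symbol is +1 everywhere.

Mod squares: a ≡ 7, b ≡ 38038. Check v ∈ {∞, 2, 3, 5, 7, 11, 13, 19, 31}.
v=7: a=7^3·(≡2), b=7^3·(≡4) mod 7; (2|7)=+1, (4|7)=+1; (−1)^{3·3·3}·(+1)^3·(+1)^3 = -1.
v=13: a=13^0·(≡5), b=13^1·(≡1) mod 13; (5|13)=-1, (1|13)=+1; (−1)^{0·1·6}·(-1)^1·(+1)^0 = -1.
v=31: a=31^2·(≡4), b=31^2·(≡1) mod 31; (4|31)=+1, (1|31)=+1; (−1)^{2·2·15}·(+1)^2·(+1)^2 = +1.
v=2: v_2(a)=4, v_2(b)=15; units ≡ 7, 3 (mod 8); ε·ε+αω+βω = 1·1+4·1+15·0 ≡ 1  ⇒  (a,b)_2 = -1.
v=19: a=19^0·(≡9), b=19^-1·(≡17) mod 19; (9|19)=+1, (17|19)=+1; (−1)^{0·-1·9}·(+1)^-1·(+1)^0 = +1.
v=3: a=3^0·(≡1), b=3^4·(≡1) mod 3; (1|3)=+1, (1|3)=+1; (−1)^{0·4·1}·(+1)^4·(+1)^0 = +1.
v=5: a=5^-2·(≡3), b=5^-2·(≡3) mod 5; (3|5)=-1, (3|5)=-1; (−1)^{-2·-2·2}·(-1)^-2·(-1)^-2 = +1.
v=∞: 7 > 0 and 38038 > 0  ⇒  (a,b)_∞ = +1.
v=11: a=11^-4·(≡6), b=11^-5·(≡1) mod 11; (6|11)=-1, (1|11)=+1; (−1)^{-4·-5·5}·(-1)^-5·(+1)^-4 = -1.
|Ram(7, 38038)| = 4, even; anisotropic at {2, 7, 11, 13}.

[2, 7, 11, 13]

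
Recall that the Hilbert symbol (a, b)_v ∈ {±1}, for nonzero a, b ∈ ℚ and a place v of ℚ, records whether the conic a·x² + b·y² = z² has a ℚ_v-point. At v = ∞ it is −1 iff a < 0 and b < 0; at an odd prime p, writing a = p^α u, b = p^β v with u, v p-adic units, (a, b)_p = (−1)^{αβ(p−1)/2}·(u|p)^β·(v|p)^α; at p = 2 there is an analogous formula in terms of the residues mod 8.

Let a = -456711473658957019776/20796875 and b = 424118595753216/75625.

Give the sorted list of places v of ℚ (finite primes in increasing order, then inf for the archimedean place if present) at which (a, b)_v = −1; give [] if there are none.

[2, 13, 23, 29]

(a, b) ≡ (-174174, 4669) mod (ℚ^×)²; places V = {2, 3, 5, 7, 11, 13, 23, 29, ∞}.
(a,b)_29: α=1, u≡2; β=1, v≡5 (mod 29); (2|29)=-1, (5|29)=+1; sign (−1)^0·-1^1·+1^1 = -1.
(a,b)_5: α=-6, u≡4; β=-4, v≡1 (mod 5); (4|5)=+1, (1|5)=+1; sign (−1)^0·+1^-4·+1^-6 = +1.
(a,b)_2: α=7, β=8; u≡1, v≡5 (mod 8); ε(u)ε(v)=0·0, αω(v)=7·1, βω(u)=8·0; sum ≡ 1  ⇒  -1.
(a,b)_3: α=5, u≡1; β=4, v≡1 (mod 3); (1|3)=+1, (1|3)=+1; sign (−1)^0·+1^4·+1^5 = +1.
(a,b)_13: α=3, u≡11; β=2, v≡6 (mod 13); (11|13)=-1, (6|13)=-1; sign (−1)^0·-1^2·-1^3 = -1.
(a,b)_11: α=-3, u≡7; β=-2, v≡5 (mod 11); (7|11)=-1, (5|11)=+1; sign (−1)^0·-1^-2·+1^-3 = +1.
(a,b)_23: α=4, u≡5; β=3, v≡17 (mod 23); (5|23)=-1, (17|23)=-1; sign (−1)^0·-1^3·-1^4 = -1.
(a,b)_7: α=7, u≡6; β=3, v≡4 (mod 7); (6|7)=-1, (4|7)=+1; sign (−1)^1·-1^3·+1^7 = +1.
(a,b)_∞: sgn(-174174)=−, sgn(4669)=+, so +1.
Ram(-174174, 4669) = {2, 13, 23, 29}; no ℚ_2-point on the conic.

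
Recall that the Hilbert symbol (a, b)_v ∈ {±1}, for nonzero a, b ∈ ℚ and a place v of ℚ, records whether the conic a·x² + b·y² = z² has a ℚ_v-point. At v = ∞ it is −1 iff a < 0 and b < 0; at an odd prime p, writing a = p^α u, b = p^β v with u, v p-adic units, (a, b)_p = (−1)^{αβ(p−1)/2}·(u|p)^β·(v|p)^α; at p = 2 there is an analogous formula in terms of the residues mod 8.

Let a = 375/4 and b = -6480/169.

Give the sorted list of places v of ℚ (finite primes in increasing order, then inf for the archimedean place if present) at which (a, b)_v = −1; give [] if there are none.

(a, b) ≡ (15, -5) mod (ℚ^×)²; places V = {2, 3, 5, 13, ∞}.
(a,b)_3: α=1, u≡2; β=4, v≡1 (mod 3); (2|3)=-1, (1|3)=+1; sign (−1)^0·-1^4·+1^1 = +1.
(a,b)_2: α=-2, β=4; u≡7, v≡3 (mod 8); ε(u)ε(v)=1·1, αω(v)=-2·1, βω(u)=4·0; sum ≡ 1  ⇒  -1.
(a,b)_5: α=3, u≡2; β=1, v≡1 (mod 5); (2|5)=-1, (1|5)=+1; sign (−1)^0·-1^1·+1^3 = -1.
(a,b)_13: α=0, u≡6; β=-2, v≡7 (mod 13); (6|13)=-1, (7|13)=-1; sign (−1)^0·-1^-2·-1^0 = +1.
(a,b)_∞: sgn(15)=+, sgn(-5)=−, so +1.
|Ram(15, -5)| = 2, even; anisotropic at {2, 5}.

[2, 5]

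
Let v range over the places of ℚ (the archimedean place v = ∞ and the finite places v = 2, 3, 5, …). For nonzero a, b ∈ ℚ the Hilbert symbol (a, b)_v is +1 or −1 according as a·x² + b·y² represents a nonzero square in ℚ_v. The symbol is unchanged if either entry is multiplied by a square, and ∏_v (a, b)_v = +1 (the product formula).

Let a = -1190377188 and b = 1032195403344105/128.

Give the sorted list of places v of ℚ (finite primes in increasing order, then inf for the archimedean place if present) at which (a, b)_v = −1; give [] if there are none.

[5, 13]

Mod squares: a ≡ -33, b ≡ 4290. Check v ∈ {∞, 2, 3, 5, 7, 11, 13}.
v=13: a=13^2·(≡8), b=13^3·(≡6) mod 13; (8|13)=-1, (6|13)=-1; (−1)^{2·3·6}·(-1)^3·(-1)^2 = -1.
v=7: a=7^2·(≡4), b=7^4·(≡3) mod 7; (4|7)=+1, (3|7)=-1; (−1)^{2·4·3}·(+1)^4·(-1)^2 = +1.
v=5: a=5^0·(≡2), b=5^1·(≡2) mod 5; (2|5)=-1, (2|5)=-1; (−1)^{0·1·2}·(-1)^1·(-1)^0 = -1.
v=3: a=3^3·(≡1), b=3^5·(≡2) mod 3; (1|3)=+1, (2|3)=-1; (−1)^{3·5·1}·(+1)^5·(-1)^3 = +1.
v=∞: -33 < 0 and 4290 > 0  ⇒  (a,b)_∞ = +1.
v=2: v_2(a)=2, v_2(b)=-7; units ≡ 7, 1 (mod 8); ε·ε+αω+βω = 1·0+2·0+-7·0 ≡ 0  ⇒  (a,b)_2 = +1.
v=11: a=11^3·(≡7), b=11^5·(≡3) mod 11; (7|11)=-1, (3|11)=+1; (−1)^{3·5·5}·(-1)^5·(+1)^3 = +1.
(-33, 4290 / ℚ) ramifies at {5, 13}: a division algebra.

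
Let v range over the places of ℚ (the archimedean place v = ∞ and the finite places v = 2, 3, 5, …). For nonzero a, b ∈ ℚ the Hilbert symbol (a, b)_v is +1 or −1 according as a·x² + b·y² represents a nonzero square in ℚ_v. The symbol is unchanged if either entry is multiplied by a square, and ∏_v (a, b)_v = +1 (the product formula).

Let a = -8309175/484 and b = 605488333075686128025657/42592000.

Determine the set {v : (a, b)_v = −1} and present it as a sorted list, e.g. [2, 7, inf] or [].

(a, b) ≡ (-6783, 3135) mod (ℚ^×)²; places V = {2, 3, 5, 7, 11, 17, 19, 29, 37, ∞}.
(a,b)_17: α=1, u≡16; β=6, v≡11 (mod 17); (16|17)=+1, (11|17)=-1; sign (−1)^0·+1^6·-1^1 = -1.
(a,b)_5: α=2, u≡2; β=-3, v≡2 (mod 5); (2|5)=-1, (2|5)=-1; sign (−1)^0·-1^-3·-1^2 = -1.
(a,b)_37: α=0, u≡21; β=2, v≡16 (mod 37); (21|37)=+1, (16|37)=+1; sign (−1)^0·+1^2·+1^0 = +1.
(a,b)_3: α=1, u≡1; β=3, v≡1 (mod 3); (1|3)=+1, (1|3)=+1; sign (−1)^1·+1^3·+1^1 = -1.
(a,b)_∞: sgn(-6783)=−, sgn(3135)=+, so +1.
(a,b)_29: α=0, u≡17; β=2, v≡14 (mod 29); (17|29)=-1, (14|29)=-1; sign (−1)^0·-1^2·-1^0 = +1.
(a,b)_11: α=-2, u≡4; β=-3, v≡7 (mod 11); (4|11)=+1, (7|11)=-1; sign (−1)^0·+1^-3·-1^-2 = +1.
(a,b)_2: α=-2, β=-8; u≡1, v≡7 (mod 8); ε(u)ε(v)=0·1, αω(v)=-2·0, βω(u)=-8·0; sum ≡ 0  ⇒  +1.
(a,b)_7: α=3, u≡2; β=6, v≡6 (mod 7); (2|7)=+1, (6|7)=-1; sign (−1)^0·+1^6·-1^3 = -1.
(a,b)_19: α=1, u≡4; β=3, v≡13 (mod 19); (4|19)=+1, (13|19)=-1; sign (−1)^1·+1^3·-1^1 = +1.
(-6783, 3135 / ℚ) ramifies at {3, 5, 7, 17}: a division algebra.

[3, 5, 7, 17]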